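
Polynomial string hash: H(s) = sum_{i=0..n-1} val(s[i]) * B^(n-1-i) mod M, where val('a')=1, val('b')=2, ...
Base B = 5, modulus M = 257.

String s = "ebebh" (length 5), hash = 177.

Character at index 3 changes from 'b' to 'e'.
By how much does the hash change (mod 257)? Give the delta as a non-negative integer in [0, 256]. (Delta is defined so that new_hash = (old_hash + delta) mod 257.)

Answer: 15

Derivation:
Delta formula: (val(new) - val(old)) * B^(n-1-k) mod M
  val('e') - val('b') = 5 - 2 = 3
  B^(n-1-k) = 5^1 mod 257 = 5
  Delta = 3 * 5 mod 257 = 15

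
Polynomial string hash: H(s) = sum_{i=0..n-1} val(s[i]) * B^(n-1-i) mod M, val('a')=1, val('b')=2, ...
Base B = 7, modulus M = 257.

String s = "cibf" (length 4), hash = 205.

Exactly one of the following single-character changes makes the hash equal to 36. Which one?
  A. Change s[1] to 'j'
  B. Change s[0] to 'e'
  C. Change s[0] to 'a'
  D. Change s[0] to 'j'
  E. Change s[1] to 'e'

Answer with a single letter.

Option A: s[1]='i'->'j', delta=(10-9)*7^2 mod 257 = 49, hash=205+49 mod 257 = 254
Option B: s[0]='c'->'e', delta=(5-3)*7^3 mod 257 = 172, hash=205+172 mod 257 = 120
Option C: s[0]='c'->'a', delta=(1-3)*7^3 mod 257 = 85, hash=205+85 mod 257 = 33
Option D: s[0]='c'->'j', delta=(10-3)*7^3 mod 257 = 88, hash=205+88 mod 257 = 36 <-- target
Option E: s[1]='i'->'e', delta=(5-9)*7^2 mod 257 = 61, hash=205+61 mod 257 = 9

Answer: D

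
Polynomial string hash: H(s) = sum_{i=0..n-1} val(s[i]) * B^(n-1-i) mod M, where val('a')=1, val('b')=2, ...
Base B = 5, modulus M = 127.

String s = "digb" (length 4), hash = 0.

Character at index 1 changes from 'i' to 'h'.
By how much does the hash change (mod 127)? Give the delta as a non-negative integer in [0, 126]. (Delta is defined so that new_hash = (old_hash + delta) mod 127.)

Answer: 102

Derivation:
Delta formula: (val(new) - val(old)) * B^(n-1-k) mod M
  val('h') - val('i') = 8 - 9 = -1
  B^(n-1-k) = 5^2 mod 127 = 25
  Delta = -1 * 25 mod 127 = 102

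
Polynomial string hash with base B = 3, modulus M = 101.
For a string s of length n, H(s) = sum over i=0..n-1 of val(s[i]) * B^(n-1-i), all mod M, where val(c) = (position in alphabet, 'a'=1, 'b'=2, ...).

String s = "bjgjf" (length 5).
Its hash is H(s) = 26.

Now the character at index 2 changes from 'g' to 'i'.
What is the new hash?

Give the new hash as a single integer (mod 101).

val('g') = 7, val('i') = 9
Position k = 2, exponent = n-1-k = 2
B^2 mod M = 3^2 mod 101 = 9
Delta = (9 - 7) * 9 mod 101 = 18
New hash = (26 + 18) mod 101 = 44

Answer: 44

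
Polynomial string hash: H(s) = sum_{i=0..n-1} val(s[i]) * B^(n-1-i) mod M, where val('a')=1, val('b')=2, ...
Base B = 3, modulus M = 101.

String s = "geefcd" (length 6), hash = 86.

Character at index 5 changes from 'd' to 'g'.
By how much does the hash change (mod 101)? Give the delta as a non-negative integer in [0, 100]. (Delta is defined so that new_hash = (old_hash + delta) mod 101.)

Delta formula: (val(new) - val(old)) * B^(n-1-k) mod M
  val('g') - val('d') = 7 - 4 = 3
  B^(n-1-k) = 3^0 mod 101 = 1
  Delta = 3 * 1 mod 101 = 3

Answer: 3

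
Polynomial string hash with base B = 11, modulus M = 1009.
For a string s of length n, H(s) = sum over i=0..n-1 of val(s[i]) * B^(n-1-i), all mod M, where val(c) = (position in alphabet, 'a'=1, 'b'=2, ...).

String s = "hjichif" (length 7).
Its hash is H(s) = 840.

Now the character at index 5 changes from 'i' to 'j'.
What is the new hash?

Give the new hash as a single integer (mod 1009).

Answer: 851

Derivation:
val('i') = 9, val('j') = 10
Position k = 5, exponent = n-1-k = 1
B^1 mod M = 11^1 mod 1009 = 11
Delta = (10 - 9) * 11 mod 1009 = 11
New hash = (840 + 11) mod 1009 = 851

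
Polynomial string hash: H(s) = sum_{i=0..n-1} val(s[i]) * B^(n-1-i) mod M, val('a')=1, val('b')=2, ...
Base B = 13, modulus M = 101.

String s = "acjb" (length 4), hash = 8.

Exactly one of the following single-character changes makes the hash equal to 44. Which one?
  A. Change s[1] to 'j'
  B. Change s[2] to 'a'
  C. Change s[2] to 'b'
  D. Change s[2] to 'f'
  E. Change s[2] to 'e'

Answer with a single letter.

Answer: E

Derivation:
Option A: s[1]='c'->'j', delta=(10-3)*13^2 mod 101 = 72, hash=8+72 mod 101 = 80
Option B: s[2]='j'->'a', delta=(1-10)*13^1 mod 101 = 85, hash=8+85 mod 101 = 93
Option C: s[2]='j'->'b', delta=(2-10)*13^1 mod 101 = 98, hash=8+98 mod 101 = 5
Option D: s[2]='j'->'f', delta=(6-10)*13^1 mod 101 = 49, hash=8+49 mod 101 = 57
Option E: s[2]='j'->'e', delta=(5-10)*13^1 mod 101 = 36, hash=8+36 mod 101 = 44 <-- target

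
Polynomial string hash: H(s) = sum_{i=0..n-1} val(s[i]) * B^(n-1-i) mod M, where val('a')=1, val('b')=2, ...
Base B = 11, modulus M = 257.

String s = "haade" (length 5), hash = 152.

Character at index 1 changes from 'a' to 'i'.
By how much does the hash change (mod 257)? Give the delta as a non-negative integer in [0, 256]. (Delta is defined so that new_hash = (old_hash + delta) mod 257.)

Delta formula: (val(new) - val(old)) * B^(n-1-k) mod M
  val('i') - val('a') = 9 - 1 = 8
  B^(n-1-k) = 11^3 mod 257 = 46
  Delta = 8 * 46 mod 257 = 111

Answer: 111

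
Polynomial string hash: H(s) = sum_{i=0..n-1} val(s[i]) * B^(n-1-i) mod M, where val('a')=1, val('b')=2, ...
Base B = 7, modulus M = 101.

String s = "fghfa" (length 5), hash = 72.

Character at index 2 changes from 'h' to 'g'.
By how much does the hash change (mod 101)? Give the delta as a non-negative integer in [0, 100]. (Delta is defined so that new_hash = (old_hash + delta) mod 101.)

Answer: 52

Derivation:
Delta formula: (val(new) - val(old)) * B^(n-1-k) mod M
  val('g') - val('h') = 7 - 8 = -1
  B^(n-1-k) = 7^2 mod 101 = 49
  Delta = -1 * 49 mod 101 = 52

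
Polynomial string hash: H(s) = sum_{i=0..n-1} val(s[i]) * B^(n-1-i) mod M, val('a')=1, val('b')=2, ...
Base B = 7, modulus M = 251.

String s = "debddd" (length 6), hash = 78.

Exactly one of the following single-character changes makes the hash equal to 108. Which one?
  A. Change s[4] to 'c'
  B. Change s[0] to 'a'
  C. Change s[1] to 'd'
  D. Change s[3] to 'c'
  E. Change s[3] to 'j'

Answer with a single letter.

Answer: B

Derivation:
Option A: s[4]='d'->'c', delta=(3-4)*7^1 mod 251 = 244, hash=78+244 mod 251 = 71
Option B: s[0]='d'->'a', delta=(1-4)*7^5 mod 251 = 30, hash=78+30 mod 251 = 108 <-- target
Option C: s[1]='e'->'d', delta=(4-5)*7^4 mod 251 = 109, hash=78+109 mod 251 = 187
Option D: s[3]='d'->'c', delta=(3-4)*7^2 mod 251 = 202, hash=78+202 mod 251 = 29
Option E: s[3]='d'->'j', delta=(10-4)*7^2 mod 251 = 43, hash=78+43 mod 251 = 121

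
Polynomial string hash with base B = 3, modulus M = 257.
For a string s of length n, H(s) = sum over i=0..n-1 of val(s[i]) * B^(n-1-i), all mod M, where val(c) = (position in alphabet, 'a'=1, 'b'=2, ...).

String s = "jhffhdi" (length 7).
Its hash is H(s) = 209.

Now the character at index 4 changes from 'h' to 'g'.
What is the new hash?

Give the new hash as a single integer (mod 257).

Answer: 200

Derivation:
val('h') = 8, val('g') = 7
Position k = 4, exponent = n-1-k = 2
B^2 mod M = 3^2 mod 257 = 9
Delta = (7 - 8) * 9 mod 257 = 248
New hash = (209 + 248) mod 257 = 200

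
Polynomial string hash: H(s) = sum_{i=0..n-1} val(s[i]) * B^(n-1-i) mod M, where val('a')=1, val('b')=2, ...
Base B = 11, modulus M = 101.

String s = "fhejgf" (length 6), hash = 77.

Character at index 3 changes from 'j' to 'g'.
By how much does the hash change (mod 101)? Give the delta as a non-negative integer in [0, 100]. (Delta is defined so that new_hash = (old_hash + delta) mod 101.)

Delta formula: (val(new) - val(old)) * B^(n-1-k) mod M
  val('g') - val('j') = 7 - 10 = -3
  B^(n-1-k) = 11^2 mod 101 = 20
  Delta = -3 * 20 mod 101 = 41

Answer: 41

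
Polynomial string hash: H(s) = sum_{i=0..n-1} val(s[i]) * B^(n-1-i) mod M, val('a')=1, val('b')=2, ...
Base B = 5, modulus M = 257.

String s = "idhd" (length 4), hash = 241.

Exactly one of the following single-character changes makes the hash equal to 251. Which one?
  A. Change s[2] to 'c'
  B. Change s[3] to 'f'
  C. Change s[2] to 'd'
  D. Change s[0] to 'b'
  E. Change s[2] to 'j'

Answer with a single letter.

Answer: E

Derivation:
Option A: s[2]='h'->'c', delta=(3-8)*5^1 mod 257 = 232, hash=241+232 mod 257 = 216
Option B: s[3]='d'->'f', delta=(6-4)*5^0 mod 257 = 2, hash=241+2 mod 257 = 243
Option C: s[2]='h'->'d', delta=(4-8)*5^1 mod 257 = 237, hash=241+237 mod 257 = 221
Option D: s[0]='i'->'b', delta=(2-9)*5^3 mod 257 = 153, hash=241+153 mod 257 = 137
Option E: s[2]='h'->'j', delta=(10-8)*5^1 mod 257 = 10, hash=241+10 mod 257 = 251 <-- target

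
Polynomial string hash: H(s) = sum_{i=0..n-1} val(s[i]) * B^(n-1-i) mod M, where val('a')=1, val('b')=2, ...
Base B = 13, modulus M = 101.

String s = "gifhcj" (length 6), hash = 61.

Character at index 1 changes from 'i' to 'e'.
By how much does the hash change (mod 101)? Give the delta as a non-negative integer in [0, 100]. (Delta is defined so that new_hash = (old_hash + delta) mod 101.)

Answer: 88

Derivation:
Delta formula: (val(new) - val(old)) * B^(n-1-k) mod M
  val('e') - val('i') = 5 - 9 = -4
  B^(n-1-k) = 13^4 mod 101 = 79
  Delta = -4 * 79 mod 101 = 88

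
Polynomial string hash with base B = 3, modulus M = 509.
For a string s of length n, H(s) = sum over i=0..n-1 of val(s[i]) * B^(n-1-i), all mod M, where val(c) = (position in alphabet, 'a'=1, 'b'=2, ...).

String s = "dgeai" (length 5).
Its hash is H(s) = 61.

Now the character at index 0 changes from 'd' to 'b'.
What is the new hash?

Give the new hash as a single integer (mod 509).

Answer: 408

Derivation:
val('d') = 4, val('b') = 2
Position k = 0, exponent = n-1-k = 4
B^4 mod M = 3^4 mod 509 = 81
Delta = (2 - 4) * 81 mod 509 = 347
New hash = (61 + 347) mod 509 = 408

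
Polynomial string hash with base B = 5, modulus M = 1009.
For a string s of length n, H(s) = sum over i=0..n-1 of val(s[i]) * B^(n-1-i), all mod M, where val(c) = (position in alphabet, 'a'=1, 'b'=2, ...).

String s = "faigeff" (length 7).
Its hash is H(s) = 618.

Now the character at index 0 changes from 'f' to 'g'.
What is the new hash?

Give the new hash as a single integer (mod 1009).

val('f') = 6, val('g') = 7
Position k = 0, exponent = n-1-k = 6
B^6 mod M = 5^6 mod 1009 = 490
Delta = (7 - 6) * 490 mod 1009 = 490
New hash = (618 + 490) mod 1009 = 99

Answer: 99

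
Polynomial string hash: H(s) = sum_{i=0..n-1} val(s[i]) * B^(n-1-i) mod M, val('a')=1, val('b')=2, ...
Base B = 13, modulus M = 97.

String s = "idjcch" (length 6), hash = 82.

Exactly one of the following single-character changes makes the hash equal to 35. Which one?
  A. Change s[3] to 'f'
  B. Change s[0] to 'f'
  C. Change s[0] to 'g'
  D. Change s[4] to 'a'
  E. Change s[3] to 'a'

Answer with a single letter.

Answer: E

Derivation:
Option A: s[3]='c'->'f', delta=(6-3)*13^2 mod 97 = 22, hash=82+22 mod 97 = 7
Option B: s[0]='i'->'f', delta=(6-9)*13^5 mod 97 = 69, hash=82+69 mod 97 = 54
Option C: s[0]='i'->'g', delta=(7-9)*13^5 mod 97 = 46, hash=82+46 mod 97 = 31
Option D: s[4]='c'->'a', delta=(1-3)*13^1 mod 97 = 71, hash=82+71 mod 97 = 56
Option E: s[3]='c'->'a', delta=(1-3)*13^2 mod 97 = 50, hash=82+50 mod 97 = 35 <-- target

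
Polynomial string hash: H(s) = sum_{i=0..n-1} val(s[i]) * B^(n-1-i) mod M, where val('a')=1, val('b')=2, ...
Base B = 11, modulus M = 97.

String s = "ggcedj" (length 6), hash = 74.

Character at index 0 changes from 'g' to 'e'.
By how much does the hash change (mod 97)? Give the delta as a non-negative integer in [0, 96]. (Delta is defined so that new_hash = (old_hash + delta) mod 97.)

Delta formula: (val(new) - val(old)) * B^(n-1-k) mod M
  val('e') - val('g') = 5 - 7 = -2
  B^(n-1-k) = 11^5 mod 97 = 31
  Delta = -2 * 31 mod 97 = 35

Answer: 35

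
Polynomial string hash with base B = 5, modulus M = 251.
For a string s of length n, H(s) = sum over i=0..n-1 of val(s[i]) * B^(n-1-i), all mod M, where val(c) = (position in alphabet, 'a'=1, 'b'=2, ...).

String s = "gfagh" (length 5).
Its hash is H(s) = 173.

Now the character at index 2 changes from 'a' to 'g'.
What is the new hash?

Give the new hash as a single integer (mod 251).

val('a') = 1, val('g') = 7
Position k = 2, exponent = n-1-k = 2
B^2 mod M = 5^2 mod 251 = 25
Delta = (7 - 1) * 25 mod 251 = 150
New hash = (173 + 150) mod 251 = 72

Answer: 72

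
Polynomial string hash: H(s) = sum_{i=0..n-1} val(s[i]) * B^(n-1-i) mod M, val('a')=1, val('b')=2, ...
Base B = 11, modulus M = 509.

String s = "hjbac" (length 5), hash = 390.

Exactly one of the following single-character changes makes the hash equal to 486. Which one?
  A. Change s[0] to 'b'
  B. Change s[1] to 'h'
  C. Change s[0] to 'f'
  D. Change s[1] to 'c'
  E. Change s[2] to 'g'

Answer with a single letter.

Answer: E

Derivation:
Option A: s[0]='h'->'b', delta=(2-8)*11^4 mod 509 = 211, hash=390+211 mod 509 = 92
Option B: s[1]='j'->'h', delta=(8-10)*11^3 mod 509 = 392, hash=390+392 mod 509 = 273
Option C: s[0]='h'->'f', delta=(6-8)*11^4 mod 509 = 240, hash=390+240 mod 509 = 121
Option D: s[1]='j'->'c', delta=(3-10)*11^3 mod 509 = 354, hash=390+354 mod 509 = 235
Option E: s[2]='b'->'g', delta=(7-2)*11^2 mod 509 = 96, hash=390+96 mod 509 = 486 <-- target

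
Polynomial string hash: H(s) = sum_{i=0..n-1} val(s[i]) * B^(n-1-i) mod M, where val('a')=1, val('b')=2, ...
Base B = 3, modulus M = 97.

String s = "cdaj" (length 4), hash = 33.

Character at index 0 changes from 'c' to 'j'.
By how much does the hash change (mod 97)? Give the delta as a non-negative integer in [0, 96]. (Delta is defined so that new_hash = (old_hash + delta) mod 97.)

Delta formula: (val(new) - val(old)) * B^(n-1-k) mod M
  val('j') - val('c') = 10 - 3 = 7
  B^(n-1-k) = 3^3 mod 97 = 27
  Delta = 7 * 27 mod 97 = 92

Answer: 92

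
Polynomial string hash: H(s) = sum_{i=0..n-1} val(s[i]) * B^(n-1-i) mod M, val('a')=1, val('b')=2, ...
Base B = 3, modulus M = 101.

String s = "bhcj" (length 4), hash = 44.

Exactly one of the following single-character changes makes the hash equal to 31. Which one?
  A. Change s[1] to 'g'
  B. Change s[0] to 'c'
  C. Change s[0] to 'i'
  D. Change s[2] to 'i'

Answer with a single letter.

Answer: C

Derivation:
Option A: s[1]='h'->'g', delta=(7-8)*3^2 mod 101 = 92, hash=44+92 mod 101 = 35
Option B: s[0]='b'->'c', delta=(3-2)*3^3 mod 101 = 27, hash=44+27 mod 101 = 71
Option C: s[0]='b'->'i', delta=(9-2)*3^3 mod 101 = 88, hash=44+88 mod 101 = 31 <-- target
Option D: s[2]='c'->'i', delta=(9-3)*3^1 mod 101 = 18, hash=44+18 mod 101 = 62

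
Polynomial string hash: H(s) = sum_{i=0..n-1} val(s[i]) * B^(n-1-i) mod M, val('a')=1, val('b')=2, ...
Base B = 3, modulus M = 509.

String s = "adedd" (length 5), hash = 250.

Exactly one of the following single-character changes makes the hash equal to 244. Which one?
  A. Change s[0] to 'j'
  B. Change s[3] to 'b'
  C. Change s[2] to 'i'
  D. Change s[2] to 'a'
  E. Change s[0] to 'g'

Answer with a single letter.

Answer: B

Derivation:
Option A: s[0]='a'->'j', delta=(10-1)*3^4 mod 509 = 220, hash=250+220 mod 509 = 470
Option B: s[3]='d'->'b', delta=(2-4)*3^1 mod 509 = 503, hash=250+503 mod 509 = 244 <-- target
Option C: s[2]='e'->'i', delta=(9-5)*3^2 mod 509 = 36, hash=250+36 mod 509 = 286
Option D: s[2]='e'->'a', delta=(1-5)*3^2 mod 509 = 473, hash=250+473 mod 509 = 214
Option E: s[0]='a'->'g', delta=(7-1)*3^4 mod 509 = 486, hash=250+486 mod 509 = 227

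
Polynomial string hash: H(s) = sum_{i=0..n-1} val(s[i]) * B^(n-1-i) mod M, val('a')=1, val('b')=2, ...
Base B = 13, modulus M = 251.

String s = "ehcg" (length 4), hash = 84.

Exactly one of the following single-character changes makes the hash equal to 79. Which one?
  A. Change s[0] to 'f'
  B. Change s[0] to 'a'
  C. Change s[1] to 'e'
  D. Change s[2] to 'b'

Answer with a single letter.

Option A: s[0]='e'->'f', delta=(6-5)*13^3 mod 251 = 189, hash=84+189 mod 251 = 22
Option B: s[0]='e'->'a', delta=(1-5)*13^3 mod 251 = 248, hash=84+248 mod 251 = 81
Option C: s[1]='h'->'e', delta=(5-8)*13^2 mod 251 = 246, hash=84+246 mod 251 = 79 <-- target
Option D: s[2]='c'->'b', delta=(2-3)*13^1 mod 251 = 238, hash=84+238 mod 251 = 71

Answer: C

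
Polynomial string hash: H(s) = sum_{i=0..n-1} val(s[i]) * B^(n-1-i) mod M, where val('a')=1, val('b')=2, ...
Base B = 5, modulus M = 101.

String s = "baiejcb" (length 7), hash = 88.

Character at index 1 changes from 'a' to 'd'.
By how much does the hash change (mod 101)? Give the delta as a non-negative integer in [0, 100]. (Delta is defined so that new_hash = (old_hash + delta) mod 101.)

Delta formula: (val(new) - val(old)) * B^(n-1-k) mod M
  val('d') - val('a') = 4 - 1 = 3
  B^(n-1-k) = 5^5 mod 101 = 95
  Delta = 3 * 95 mod 101 = 83

Answer: 83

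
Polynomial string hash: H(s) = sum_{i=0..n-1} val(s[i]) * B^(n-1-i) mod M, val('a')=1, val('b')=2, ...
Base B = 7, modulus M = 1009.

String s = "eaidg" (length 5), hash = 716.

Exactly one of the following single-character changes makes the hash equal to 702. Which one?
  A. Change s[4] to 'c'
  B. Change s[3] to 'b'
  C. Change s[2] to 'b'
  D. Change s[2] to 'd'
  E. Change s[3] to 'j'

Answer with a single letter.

Option A: s[4]='g'->'c', delta=(3-7)*7^0 mod 1009 = 1005, hash=716+1005 mod 1009 = 712
Option B: s[3]='d'->'b', delta=(2-4)*7^1 mod 1009 = 995, hash=716+995 mod 1009 = 702 <-- target
Option C: s[2]='i'->'b', delta=(2-9)*7^2 mod 1009 = 666, hash=716+666 mod 1009 = 373
Option D: s[2]='i'->'d', delta=(4-9)*7^2 mod 1009 = 764, hash=716+764 mod 1009 = 471
Option E: s[3]='d'->'j', delta=(10-4)*7^1 mod 1009 = 42, hash=716+42 mod 1009 = 758

Answer: B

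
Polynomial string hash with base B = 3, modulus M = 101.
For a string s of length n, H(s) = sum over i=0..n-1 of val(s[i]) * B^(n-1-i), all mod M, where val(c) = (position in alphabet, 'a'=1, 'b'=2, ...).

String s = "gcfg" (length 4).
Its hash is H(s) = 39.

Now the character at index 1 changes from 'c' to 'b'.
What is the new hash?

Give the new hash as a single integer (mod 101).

val('c') = 3, val('b') = 2
Position k = 1, exponent = n-1-k = 2
B^2 mod M = 3^2 mod 101 = 9
Delta = (2 - 3) * 9 mod 101 = 92
New hash = (39 + 92) mod 101 = 30

Answer: 30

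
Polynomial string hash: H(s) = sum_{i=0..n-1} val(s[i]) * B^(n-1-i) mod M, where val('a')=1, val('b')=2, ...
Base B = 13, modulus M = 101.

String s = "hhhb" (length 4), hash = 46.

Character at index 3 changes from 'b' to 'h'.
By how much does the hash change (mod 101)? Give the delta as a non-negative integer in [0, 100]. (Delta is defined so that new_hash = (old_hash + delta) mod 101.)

Delta formula: (val(new) - val(old)) * B^(n-1-k) mod M
  val('h') - val('b') = 8 - 2 = 6
  B^(n-1-k) = 13^0 mod 101 = 1
  Delta = 6 * 1 mod 101 = 6

Answer: 6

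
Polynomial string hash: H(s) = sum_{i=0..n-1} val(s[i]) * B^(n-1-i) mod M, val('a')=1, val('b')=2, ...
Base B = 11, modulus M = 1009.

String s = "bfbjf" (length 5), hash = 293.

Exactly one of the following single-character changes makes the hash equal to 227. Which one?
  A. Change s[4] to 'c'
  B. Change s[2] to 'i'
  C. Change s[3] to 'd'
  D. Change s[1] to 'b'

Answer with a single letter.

Option A: s[4]='f'->'c', delta=(3-6)*11^0 mod 1009 = 1006, hash=293+1006 mod 1009 = 290
Option B: s[2]='b'->'i', delta=(9-2)*11^2 mod 1009 = 847, hash=293+847 mod 1009 = 131
Option C: s[3]='j'->'d', delta=(4-10)*11^1 mod 1009 = 943, hash=293+943 mod 1009 = 227 <-- target
Option D: s[1]='f'->'b', delta=(2-6)*11^3 mod 1009 = 730, hash=293+730 mod 1009 = 14

Answer: C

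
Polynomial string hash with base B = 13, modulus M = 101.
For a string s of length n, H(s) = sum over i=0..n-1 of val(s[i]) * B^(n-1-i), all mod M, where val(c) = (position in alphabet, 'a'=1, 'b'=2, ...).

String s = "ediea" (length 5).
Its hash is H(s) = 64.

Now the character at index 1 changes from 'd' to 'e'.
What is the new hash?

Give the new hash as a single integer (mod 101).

val('d') = 4, val('e') = 5
Position k = 1, exponent = n-1-k = 3
B^3 mod M = 13^3 mod 101 = 76
Delta = (5 - 4) * 76 mod 101 = 76
New hash = (64 + 76) mod 101 = 39

Answer: 39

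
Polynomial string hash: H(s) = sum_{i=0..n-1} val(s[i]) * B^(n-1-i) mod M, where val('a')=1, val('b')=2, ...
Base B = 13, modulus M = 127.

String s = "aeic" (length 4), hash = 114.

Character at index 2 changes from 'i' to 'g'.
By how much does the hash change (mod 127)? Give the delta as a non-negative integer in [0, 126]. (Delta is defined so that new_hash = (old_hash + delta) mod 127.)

Answer: 101

Derivation:
Delta formula: (val(new) - val(old)) * B^(n-1-k) mod M
  val('g') - val('i') = 7 - 9 = -2
  B^(n-1-k) = 13^1 mod 127 = 13
  Delta = -2 * 13 mod 127 = 101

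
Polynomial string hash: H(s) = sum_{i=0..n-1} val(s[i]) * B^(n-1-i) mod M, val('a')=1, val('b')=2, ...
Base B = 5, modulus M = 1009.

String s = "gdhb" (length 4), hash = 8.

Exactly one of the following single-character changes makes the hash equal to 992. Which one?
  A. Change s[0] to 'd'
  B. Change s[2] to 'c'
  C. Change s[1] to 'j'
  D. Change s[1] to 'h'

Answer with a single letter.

Option A: s[0]='g'->'d', delta=(4-7)*5^3 mod 1009 = 634, hash=8+634 mod 1009 = 642
Option B: s[2]='h'->'c', delta=(3-8)*5^1 mod 1009 = 984, hash=8+984 mod 1009 = 992 <-- target
Option C: s[1]='d'->'j', delta=(10-4)*5^2 mod 1009 = 150, hash=8+150 mod 1009 = 158
Option D: s[1]='d'->'h', delta=(8-4)*5^2 mod 1009 = 100, hash=8+100 mod 1009 = 108

Answer: B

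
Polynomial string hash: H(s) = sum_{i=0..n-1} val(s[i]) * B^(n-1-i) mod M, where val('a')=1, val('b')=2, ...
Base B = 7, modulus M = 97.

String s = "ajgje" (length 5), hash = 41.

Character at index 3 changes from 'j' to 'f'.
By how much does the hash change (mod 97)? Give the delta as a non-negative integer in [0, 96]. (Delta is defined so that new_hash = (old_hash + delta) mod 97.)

Answer: 69

Derivation:
Delta formula: (val(new) - val(old)) * B^(n-1-k) mod M
  val('f') - val('j') = 6 - 10 = -4
  B^(n-1-k) = 7^1 mod 97 = 7
  Delta = -4 * 7 mod 97 = 69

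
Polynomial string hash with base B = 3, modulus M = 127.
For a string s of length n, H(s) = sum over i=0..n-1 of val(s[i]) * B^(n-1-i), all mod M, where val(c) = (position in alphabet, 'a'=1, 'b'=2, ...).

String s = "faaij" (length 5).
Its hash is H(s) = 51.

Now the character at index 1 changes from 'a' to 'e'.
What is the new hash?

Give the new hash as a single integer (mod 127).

val('a') = 1, val('e') = 5
Position k = 1, exponent = n-1-k = 3
B^3 mod M = 3^3 mod 127 = 27
Delta = (5 - 1) * 27 mod 127 = 108
New hash = (51 + 108) mod 127 = 32

Answer: 32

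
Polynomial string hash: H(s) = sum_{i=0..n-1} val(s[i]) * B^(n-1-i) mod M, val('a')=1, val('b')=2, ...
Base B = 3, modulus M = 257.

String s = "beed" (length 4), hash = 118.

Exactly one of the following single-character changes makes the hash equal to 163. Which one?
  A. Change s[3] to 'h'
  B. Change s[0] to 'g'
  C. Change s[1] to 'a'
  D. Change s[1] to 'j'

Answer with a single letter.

Answer: D

Derivation:
Option A: s[3]='d'->'h', delta=(8-4)*3^0 mod 257 = 4, hash=118+4 mod 257 = 122
Option B: s[0]='b'->'g', delta=(7-2)*3^3 mod 257 = 135, hash=118+135 mod 257 = 253
Option C: s[1]='e'->'a', delta=(1-5)*3^2 mod 257 = 221, hash=118+221 mod 257 = 82
Option D: s[1]='e'->'j', delta=(10-5)*3^2 mod 257 = 45, hash=118+45 mod 257 = 163 <-- target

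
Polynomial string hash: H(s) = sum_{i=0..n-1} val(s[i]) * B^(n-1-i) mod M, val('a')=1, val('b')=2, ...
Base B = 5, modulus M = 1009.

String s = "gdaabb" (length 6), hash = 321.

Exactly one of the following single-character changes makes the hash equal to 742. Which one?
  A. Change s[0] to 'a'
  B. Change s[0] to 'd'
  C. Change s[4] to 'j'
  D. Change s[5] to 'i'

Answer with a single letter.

Answer: A

Derivation:
Option A: s[0]='g'->'a', delta=(1-7)*5^5 mod 1009 = 421, hash=321+421 mod 1009 = 742 <-- target
Option B: s[0]='g'->'d', delta=(4-7)*5^5 mod 1009 = 715, hash=321+715 mod 1009 = 27
Option C: s[4]='b'->'j', delta=(10-2)*5^1 mod 1009 = 40, hash=321+40 mod 1009 = 361
Option D: s[5]='b'->'i', delta=(9-2)*5^0 mod 1009 = 7, hash=321+7 mod 1009 = 328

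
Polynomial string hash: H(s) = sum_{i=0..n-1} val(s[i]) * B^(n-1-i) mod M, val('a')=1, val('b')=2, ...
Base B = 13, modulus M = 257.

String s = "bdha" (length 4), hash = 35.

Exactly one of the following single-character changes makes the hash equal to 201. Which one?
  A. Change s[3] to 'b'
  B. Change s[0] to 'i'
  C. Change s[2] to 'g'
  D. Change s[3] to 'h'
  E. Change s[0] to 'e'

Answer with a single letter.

Option A: s[3]='a'->'b', delta=(2-1)*13^0 mod 257 = 1, hash=35+1 mod 257 = 36
Option B: s[0]='b'->'i', delta=(9-2)*13^3 mod 257 = 216, hash=35+216 mod 257 = 251
Option C: s[2]='h'->'g', delta=(7-8)*13^1 mod 257 = 244, hash=35+244 mod 257 = 22
Option D: s[3]='a'->'h', delta=(8-1)*13^0 mod 257 = 7, hash=35+7 mod 257 = 42
Option E: s[0]='b'->'e', delta=(5-2)*13^3 mod 257 = 166, hash=35+166 mod 257 = 201 <-- target

Answer: E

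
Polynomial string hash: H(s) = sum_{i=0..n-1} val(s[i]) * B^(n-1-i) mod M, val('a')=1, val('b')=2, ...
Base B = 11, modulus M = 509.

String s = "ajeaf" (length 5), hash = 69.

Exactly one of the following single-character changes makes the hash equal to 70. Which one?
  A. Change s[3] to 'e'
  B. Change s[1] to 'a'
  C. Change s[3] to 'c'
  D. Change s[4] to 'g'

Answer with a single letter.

Answer: D

Derivation:
Option A: s[3]='a'->'e', delta=(5-1)*11^1 mod 509 = 44, hash=69+44 mod 509 = 113
Option B: s[1]='j'->'a', delta=(1-10)*11^3 mod 509 = 237, hash=69+237 mod 509 = 306
Option C: s[3]='a'->'c', delta=(3-1)*11^1 mod 509 = 22, hash=69+22 mod 509 = 91
Option D: s[4]='f'->'g', delta=(7-6)*11^0 mod 509 = 1, hash=69+1 mod 509 = 70 <-- target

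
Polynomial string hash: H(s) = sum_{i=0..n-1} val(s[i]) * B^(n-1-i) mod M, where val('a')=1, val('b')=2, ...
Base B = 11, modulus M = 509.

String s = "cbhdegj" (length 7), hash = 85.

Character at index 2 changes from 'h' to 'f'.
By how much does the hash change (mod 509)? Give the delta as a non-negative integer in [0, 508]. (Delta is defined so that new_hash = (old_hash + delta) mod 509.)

Delta formula: (val(new) - val(old)) * B^(n-1-k) mod M
  val('f') - val('h') = 6 - 8 = -2
  B^(n-1-k) = 11^4 mod 509 = 389
  Delta = -2 * 389 mod 509 = 240

Answer: 240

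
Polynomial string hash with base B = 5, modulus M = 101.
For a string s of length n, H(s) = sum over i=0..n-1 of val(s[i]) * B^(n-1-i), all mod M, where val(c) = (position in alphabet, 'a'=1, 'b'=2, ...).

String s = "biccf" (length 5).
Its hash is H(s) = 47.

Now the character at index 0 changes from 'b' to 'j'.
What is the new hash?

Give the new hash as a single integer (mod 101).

Answer: 98

Derivation:
val('b') = 2, val('j') = 10
Position k = 0, exponent = n-1-k = 4
B^4 mod M = 5^4 mod 101 = 19
Delta = (10 - 2) * 19 mod 101 = 51
New hash = (47 + 51) mod 101 = 98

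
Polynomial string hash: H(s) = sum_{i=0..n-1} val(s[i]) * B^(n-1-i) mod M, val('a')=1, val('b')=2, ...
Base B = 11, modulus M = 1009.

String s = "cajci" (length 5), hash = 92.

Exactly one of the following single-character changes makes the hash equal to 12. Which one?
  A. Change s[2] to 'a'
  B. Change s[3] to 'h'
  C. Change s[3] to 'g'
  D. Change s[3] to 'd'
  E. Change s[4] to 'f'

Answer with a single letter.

Option A: s[2]='j'->'a', delta=(1-10)*11^2 mod 1009 = 929, hash=92+929 mod 1009 = 12 <-- target
Option B: s[3]='c'->'h', delta=(8-3)*11^1 mod 1009 = 55, hash=92+55 mod 1009 = 147
Option C: s[3]='c'->'g', delta=(7-3)*11^1 mod 1009 = 44, hash=92+44 mod 1009 = 136
Option D: s[3]='c'->'d', delta=(4-3)*11^1 mod 1009 = 11, hash=92+11 mod 1009 = 103
Option E: s[4]='i'->'f', delta=(6-9)*11^0 mod 1009 = 1006, hash=92+1006 mod 1009 = 89

Answer: A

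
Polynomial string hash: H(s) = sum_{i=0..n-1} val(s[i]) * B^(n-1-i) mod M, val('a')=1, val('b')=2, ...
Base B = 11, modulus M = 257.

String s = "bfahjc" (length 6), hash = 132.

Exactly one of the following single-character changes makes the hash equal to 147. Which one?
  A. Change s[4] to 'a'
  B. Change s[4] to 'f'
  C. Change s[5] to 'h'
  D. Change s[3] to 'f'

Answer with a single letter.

Answer: D

Derivation:
Option A: s[4]='j'->'a', delta=(1-10)*11^1 mod 257 = 158, hash=132+158 mod 257 = 33
Option B: s[4]='j'->'f', delta=(6-10)*11^1 mod 257 = 213, hash=132+213 mod 257 = 88
Option C: s[5]='c'->'h', delta=(8-3)*11^0 mod 257 = 5, hash=132+5 mod 257 = 137
Option D: s[3]='h'->'f', delta=(6-8)*11^2 mod 257 = 15, hash=132+15 mod 257 = 147 <-- target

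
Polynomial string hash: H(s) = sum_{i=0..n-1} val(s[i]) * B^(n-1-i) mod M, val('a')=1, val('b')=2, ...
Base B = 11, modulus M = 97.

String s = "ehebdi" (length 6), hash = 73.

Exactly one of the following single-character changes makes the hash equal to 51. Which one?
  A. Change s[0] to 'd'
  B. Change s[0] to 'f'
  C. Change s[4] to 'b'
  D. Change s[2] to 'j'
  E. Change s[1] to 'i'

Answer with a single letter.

Option A: s[0]='e'->'d', delta=(4-5)*11^5 mod 97 = 66, hash=73+66 mod 97 = 42
Option B: s[0]='e'->'f', delta=(6-5)*11^5 mod 97 = 31, hash=73+31 mod 97 = 7
Option C: s[4]='d'->'b', delta=(2-4)*11^1 mod 97 = 75, hash=73+75 mod 97 = 51 <-- target
Option D: s[2]='e'->'j', delta=(10-5)*11^3 mod 97 = 59, hash=73+59 mod 97 = 35
Option E: s[1]='h'->'i', delta=(9-8)*11^4 mod 97 = 91, hash=73+91 mod 97 = 67

Answer: C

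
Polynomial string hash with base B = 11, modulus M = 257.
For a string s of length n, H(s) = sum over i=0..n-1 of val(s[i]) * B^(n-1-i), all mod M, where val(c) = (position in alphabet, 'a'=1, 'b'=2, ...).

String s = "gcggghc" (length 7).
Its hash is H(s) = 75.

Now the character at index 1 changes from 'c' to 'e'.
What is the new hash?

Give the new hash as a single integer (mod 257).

Answer: 156

Derivation:
val('c') = 3, val('e') = 5
Position k = 1, exponent = n-1-k = 5
B^5 mod M = 11^5 mod 257 = 169
Delta = (5 - 3) * 169 mod 257 = 81
New hash = (75 + 81) mod 257 = 156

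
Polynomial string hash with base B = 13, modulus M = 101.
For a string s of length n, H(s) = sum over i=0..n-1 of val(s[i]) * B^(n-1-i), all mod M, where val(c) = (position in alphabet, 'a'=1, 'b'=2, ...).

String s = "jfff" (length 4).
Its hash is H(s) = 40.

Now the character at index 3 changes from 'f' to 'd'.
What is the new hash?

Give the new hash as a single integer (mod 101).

val('f') = 6, val('d') = 4
Position k = 3, exponent = n-1-k = 0
B^0 mod M = 13^0 mod 101 = 1
Delta = (4 - 6) * 1 mod 101 = 99
New hash = (40 + 99) mod 101 = 38

Answer: 38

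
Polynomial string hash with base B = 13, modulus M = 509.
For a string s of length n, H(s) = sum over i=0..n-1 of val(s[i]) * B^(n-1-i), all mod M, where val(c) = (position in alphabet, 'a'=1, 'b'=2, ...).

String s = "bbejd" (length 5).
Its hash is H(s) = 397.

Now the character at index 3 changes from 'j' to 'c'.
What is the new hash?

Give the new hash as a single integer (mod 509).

val('j') = 10, val('c') = 3
Position k = 3, exponent = n-1-k = 1
B^1 mod M = 13^1 mod 509 = 13
Delta = (3 - 10) * 13 mod 509 = 418
New hash = (397 + 418) mod 509 = 306

Answer: 306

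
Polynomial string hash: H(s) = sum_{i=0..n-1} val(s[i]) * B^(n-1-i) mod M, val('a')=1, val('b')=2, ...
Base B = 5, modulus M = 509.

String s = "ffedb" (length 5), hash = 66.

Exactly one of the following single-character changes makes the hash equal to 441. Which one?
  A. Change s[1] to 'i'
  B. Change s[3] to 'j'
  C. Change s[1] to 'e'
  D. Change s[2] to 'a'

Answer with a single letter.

Option A: s[1]='f'->'i', delta=(9-6)*5^3 mod 509 = 375, hash=66+375 mod 509 = 441 <-- target
Option B: s[3]='d'->'j', delta=(10-4)*5^1 mod 509 = 30, hash=66+30 mod 509 = 96
Option C: s[1]='f'->'e', delta=(5-6)*5^3 mod 509 = 384, hash=66+384 mod 509 = 450
Option D: s[2]='e'->'a', delta=(1-5)*5^2 mod 509 = 409, hash=66+409 mod 509 = 475

Answer: A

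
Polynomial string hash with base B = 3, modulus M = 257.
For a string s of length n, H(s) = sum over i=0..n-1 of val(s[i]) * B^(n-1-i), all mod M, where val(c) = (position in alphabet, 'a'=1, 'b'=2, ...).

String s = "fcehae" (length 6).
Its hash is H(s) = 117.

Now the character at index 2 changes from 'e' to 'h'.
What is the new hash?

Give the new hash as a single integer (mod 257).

val('e') = 5, val('h') = 8
Position k = 2, exponent = n-1-k = 3
B^3 mod M = 3^3 mod 257 = 27
Delta = (8 - 5) * 27 mod 257 = 81
New hash = (117 + 81) mod 257 = 198

Answer: 198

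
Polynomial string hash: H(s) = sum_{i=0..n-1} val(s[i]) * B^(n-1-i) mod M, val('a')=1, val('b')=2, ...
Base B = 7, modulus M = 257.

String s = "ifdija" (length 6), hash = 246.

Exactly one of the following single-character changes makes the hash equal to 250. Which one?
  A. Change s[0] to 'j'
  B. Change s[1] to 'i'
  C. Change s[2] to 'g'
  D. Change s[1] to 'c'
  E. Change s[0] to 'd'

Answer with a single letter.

Option A: s[0]='i'->'j', delta=(10-9)*7^5 mod 257 = 102, hash=246+102 mod 257 = 91
Option B: s[1]='f'->'i', delta=(9-6)*7^4 mod 257 = 7, hash=246+7 mod 257 = 253
Option C: s[2]='d'->'g', delta=(7-4)*7^3 mod 257 = 1, hash=246+1 mod 257 = 247
Option D: s[1]='f'->'c', delta=(3-6)*7^4 mod 257 = 250, hash=246+250 mod 257 = 239
Option E: s[0]='i'->'d', delta=(4-9)*7^5 mod 257 = 4, hash=246+4 mod 257 = 250 <-- target

Answer: E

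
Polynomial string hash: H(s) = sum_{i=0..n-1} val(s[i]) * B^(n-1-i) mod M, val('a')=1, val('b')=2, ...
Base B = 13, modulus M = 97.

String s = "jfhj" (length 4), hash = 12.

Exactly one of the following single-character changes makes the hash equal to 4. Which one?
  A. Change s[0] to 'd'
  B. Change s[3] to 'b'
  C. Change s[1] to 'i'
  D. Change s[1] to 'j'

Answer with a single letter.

Option A: s[0]='j'->'d', delta=(4-10)*13^3 mod 97 = 10, hash=12+10 mod 97 = 22
Option B: s[3]='j'->'b', delta=(2-10)*13^0 mod 97 = 89, hash=12+89 mod 97 = 4 <-- target
Option C: s[1]='f'->'i', delta=(9-6)*13^2 mod 97 = 22, hash=12+22 mod 97 = 34
Option D: s[1]='f'->'j', delta=(10-6)*13^2 mod 97 = 94, hash=12+94 mod 97 = 9

Answer: B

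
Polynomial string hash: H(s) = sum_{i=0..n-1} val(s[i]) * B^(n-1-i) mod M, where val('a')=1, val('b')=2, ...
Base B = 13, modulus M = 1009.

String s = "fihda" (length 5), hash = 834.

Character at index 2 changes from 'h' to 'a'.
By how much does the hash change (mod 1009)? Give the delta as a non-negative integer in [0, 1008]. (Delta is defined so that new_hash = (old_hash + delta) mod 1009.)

Answer: 835

Derivation:
Delta formula: (val(new) - val(old)) * B^(n-1-k) mod M
  val('a') - val('h') = 1 - 8 = -7
  B^(n-1-k) = 13^2 mod 1009 = 169
  Delta = -7 * 169 mod 1009 = 835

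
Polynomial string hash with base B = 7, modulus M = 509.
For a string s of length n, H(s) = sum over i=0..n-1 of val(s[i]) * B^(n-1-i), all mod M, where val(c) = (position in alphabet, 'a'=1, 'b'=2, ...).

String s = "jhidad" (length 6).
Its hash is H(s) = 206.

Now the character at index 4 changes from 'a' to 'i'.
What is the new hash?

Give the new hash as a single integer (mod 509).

Answer: 262

Derivation:
val('a') = 1, val('i') = 9
Position k = 4, exponent = n-1-k = 1
B^1 mod M = 7^1 mod 509 = 7
Delta = (9 - 1) * 7 mod 509 = 56
New hash = (206 + 56) mod 509 = 262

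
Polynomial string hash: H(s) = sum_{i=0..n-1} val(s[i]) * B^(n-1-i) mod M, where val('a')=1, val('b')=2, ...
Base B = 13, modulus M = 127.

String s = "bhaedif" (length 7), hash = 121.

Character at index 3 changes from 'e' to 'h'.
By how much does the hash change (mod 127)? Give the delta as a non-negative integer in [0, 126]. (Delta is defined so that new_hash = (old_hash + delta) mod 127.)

Answer: 114

Derivation:
Delta formula: (val(new) - val(old)) * B^(n-1-k) mod M
  val('h') - val('e') = 8 - 5 = 3
  B^(n-1-k) = 13^3 mod 127 = 38
  Delta = 3 * 38 mod 127 = 114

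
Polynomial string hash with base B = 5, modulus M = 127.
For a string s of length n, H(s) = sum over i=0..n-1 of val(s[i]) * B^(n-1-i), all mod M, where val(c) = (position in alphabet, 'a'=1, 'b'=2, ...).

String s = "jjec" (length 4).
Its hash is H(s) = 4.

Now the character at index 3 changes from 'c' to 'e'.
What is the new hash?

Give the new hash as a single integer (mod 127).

Answer: 6

Derivation:
val('c') = 3, val('e') = 5
Position k = 3, exponent = n-1-k = 0
B^0 mod M = 5^0 mod 127 = 1
Delta = (5 - 3) * 1 mod 127 = 2
New hash = (4 + 2) mod 127 = 6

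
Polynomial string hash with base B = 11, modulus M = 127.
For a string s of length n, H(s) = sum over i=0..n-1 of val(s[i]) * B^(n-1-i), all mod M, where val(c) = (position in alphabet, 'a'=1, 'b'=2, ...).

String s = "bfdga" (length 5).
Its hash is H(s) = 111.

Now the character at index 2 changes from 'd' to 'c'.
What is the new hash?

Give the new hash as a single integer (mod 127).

Answer: 117

Derivation:
val('d') = 4, val('c') = 3
Position k = 2, exponent = n-1-k = 2
B^2 mod M = 11^2 mod 127 = 121
Delta = (3 - 4) * 121 mod 127 = 6
New hash = (111 + 6) mod 127 = 117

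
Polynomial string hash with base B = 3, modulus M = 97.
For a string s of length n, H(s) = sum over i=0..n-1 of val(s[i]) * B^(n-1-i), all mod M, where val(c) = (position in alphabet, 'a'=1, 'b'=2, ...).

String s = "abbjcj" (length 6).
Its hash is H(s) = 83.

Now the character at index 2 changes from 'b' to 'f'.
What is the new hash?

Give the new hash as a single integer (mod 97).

Answer: 94

Derivation:
val('b') = 2, val('f') = 6
Position k = 2, exponent = n-1-k = 3
B^3 mod M = 3^3 mod 97 = 27
Delta = (6 - 2) * 27 mod 97 = 11
New hash = (83 + 11) mod 97 = 94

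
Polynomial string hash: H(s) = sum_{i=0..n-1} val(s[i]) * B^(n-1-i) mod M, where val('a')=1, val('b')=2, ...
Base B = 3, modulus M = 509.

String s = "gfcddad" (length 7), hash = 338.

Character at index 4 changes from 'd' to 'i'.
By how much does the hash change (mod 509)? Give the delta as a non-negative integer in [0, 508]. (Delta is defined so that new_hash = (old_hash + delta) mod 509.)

Answer: 45

Derivation:
Delta formula: (val(new) - val(old)) * B^(n-1-k) mod M
  val('i') - val('d') = 9 - 4 = 5
  B^(n-1-k) = 3^2 mod 509 = 9
  Delta = 5 * 9 mod 509 = 45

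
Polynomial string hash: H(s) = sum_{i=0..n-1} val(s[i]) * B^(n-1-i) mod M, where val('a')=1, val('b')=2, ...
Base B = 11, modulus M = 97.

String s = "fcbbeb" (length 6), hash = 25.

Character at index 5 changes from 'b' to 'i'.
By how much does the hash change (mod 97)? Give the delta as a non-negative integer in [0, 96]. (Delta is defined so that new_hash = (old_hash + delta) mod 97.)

Delta formula: (val(new) - val(old)) * B^(n-1-k) mod M
  val('i') - val('b') = 9 - 2 = 7
  B^(n-1-k) = 11^0 mod 97 = 1
  Delta = 7 * 1 mod 97 = 7

Answer: 7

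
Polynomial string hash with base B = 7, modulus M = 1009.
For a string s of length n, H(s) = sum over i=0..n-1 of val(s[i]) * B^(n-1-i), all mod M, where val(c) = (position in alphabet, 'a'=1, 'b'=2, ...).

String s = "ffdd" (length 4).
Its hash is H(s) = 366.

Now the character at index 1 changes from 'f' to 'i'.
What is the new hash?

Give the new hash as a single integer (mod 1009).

val('f') = 6, val('i') = 9
Position k = 1, exponent = n-1-k = 2
B^2 mod M = 7^2 mod 1009 = 49
Delta = (9 - 6) * 49 mod 1009 = 147
New hash = (366 + 147) mod 1009 = 513

Answer: 513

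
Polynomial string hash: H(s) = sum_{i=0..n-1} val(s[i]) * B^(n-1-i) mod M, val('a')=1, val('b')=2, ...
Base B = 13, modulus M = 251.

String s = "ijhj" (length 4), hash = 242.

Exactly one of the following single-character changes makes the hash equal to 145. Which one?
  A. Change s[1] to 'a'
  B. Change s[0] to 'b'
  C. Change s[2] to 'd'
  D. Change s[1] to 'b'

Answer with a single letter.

Option A: s[1]='j'->'a', delta=(1-10)*13^2 mod 251 = 236, hash=242+236 mod 251 = 227
Option B: s[0]='i'->'b', delta=(2-9)*13^3 mod 251 = 183, hash=242+183 mod 251 = 174
Option C: s[2]='h'->'d', delta=(4-8)*13^1 mod 251 = 199, hash=242+199 mod 251 = 190
Option D: s[1]='j'->'b', delta=(2-10)*13^2 mod 251 = 154, hash=242+154 mod 251 = 145 <-- target

Answer: D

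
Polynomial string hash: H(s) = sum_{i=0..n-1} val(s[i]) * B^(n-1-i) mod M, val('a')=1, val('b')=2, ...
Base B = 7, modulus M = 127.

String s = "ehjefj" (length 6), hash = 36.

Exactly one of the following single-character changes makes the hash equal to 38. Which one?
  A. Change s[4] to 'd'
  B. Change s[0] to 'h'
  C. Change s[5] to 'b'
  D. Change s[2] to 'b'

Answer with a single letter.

Option A: s[4]='f'->'d', delta=(4-6)*7^1 mod 127 = 113, hash=36+113 mod 127 = 22
Option B: s[0]='e'->'h', delta=(8-5)*7^5 mod 127 = 2, hash=36+2 mod 127 = 38 <-- target
Option C: s[5]='j'->'b', delta=(2-10)*7^0 mod 127 = 119, hash=36+119 mod 127 = 28
Option D: s[2]='j'->'b', delta=(2-10)*7^3 mod 127 = 50, hash=36+50 mod 127 = 86

Answer: B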